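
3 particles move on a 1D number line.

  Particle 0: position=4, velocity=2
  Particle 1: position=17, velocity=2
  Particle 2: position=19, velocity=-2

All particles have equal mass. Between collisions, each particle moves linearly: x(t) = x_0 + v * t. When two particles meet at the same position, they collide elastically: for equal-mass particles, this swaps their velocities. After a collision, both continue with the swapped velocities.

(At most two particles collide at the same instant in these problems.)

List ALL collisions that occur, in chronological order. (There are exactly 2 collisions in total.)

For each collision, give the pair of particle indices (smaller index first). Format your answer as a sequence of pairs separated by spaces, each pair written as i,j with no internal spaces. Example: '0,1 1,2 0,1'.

Answer: 1,2 0,1

Derivation:
Collision at t=1/2: particles 1 and 2 swap velocities; positions: p0=5 p1=18 p2=18; velocities now: v0=2 v1=-2 v2=2
Collision at t=15/4: particles 0 and 1 swap velocities; positions: p0=23/2 p1=23/2 p2=49/2; velocities now: v0=-2 v1=2 v2=2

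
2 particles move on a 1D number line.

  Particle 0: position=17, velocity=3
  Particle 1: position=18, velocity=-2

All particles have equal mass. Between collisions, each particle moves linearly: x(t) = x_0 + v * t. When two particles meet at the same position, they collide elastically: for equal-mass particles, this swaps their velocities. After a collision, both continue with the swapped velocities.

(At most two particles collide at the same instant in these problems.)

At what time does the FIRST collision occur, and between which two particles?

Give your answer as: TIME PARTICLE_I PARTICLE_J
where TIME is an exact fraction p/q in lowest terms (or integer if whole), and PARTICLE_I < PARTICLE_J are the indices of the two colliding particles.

Pair (0,1): pos 17,18 vel 3,-2 -> gap=1, closing at 5/unit, collide at t=1/5
Earliest collision: t=1/5 between 0 and 1

Answer: 1/5 0 1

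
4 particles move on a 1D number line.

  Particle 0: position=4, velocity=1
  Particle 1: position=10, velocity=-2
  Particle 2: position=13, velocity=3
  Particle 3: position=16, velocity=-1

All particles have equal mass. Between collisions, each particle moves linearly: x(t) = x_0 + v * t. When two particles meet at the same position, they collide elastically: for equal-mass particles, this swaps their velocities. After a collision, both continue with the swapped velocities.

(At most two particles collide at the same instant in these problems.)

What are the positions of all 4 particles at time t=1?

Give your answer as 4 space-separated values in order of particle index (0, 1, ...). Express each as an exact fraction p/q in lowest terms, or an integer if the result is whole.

Collision at t=3/4: particles 2 and 3 swap velocities; positions: p0=19/4 p1=17/2 p2=61/4 p3=61/4; velocities now: v0=1 v1=-2 v2=-1 v3=3
Advance to t=1 (no further collisions before then); velocities: v0=1 v1=-2 v2=-1 v3=3; positions = 5 8 15 16

Answer: 5 8 15 16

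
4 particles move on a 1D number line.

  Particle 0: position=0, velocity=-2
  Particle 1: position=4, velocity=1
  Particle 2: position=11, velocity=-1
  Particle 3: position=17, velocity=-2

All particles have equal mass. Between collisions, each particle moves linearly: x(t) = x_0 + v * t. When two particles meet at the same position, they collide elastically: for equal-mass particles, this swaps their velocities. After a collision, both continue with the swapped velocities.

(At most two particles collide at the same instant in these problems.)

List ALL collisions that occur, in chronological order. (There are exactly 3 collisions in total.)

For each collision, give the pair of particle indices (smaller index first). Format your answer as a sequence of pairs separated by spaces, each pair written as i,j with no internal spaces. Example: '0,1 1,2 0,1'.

Answer: 1,2 2,3 1,2

Derivation:
Collision at t=7/2: particles 1 and 2 swap velocities; positions: p0=-7 p1=15/2 p2=15/2 p3=10; velocities now: v0=-2 v1=-1 v2=1 v3=-2
Collision at t=13/3: particles 2 and 3 swap velocities; positions: p0=-26/3 p1=20/3 p2=25/3 p3=25/3; velocities now: v0=-2 v1=-1 v2=-2 v3=1
Collision at t=6: particles 1 and 2 swap velocities; positions: p0=-12 p1=5 p2=5 p3=10; velocities now: v0=-2 v1=-2 v2=-1 v3=1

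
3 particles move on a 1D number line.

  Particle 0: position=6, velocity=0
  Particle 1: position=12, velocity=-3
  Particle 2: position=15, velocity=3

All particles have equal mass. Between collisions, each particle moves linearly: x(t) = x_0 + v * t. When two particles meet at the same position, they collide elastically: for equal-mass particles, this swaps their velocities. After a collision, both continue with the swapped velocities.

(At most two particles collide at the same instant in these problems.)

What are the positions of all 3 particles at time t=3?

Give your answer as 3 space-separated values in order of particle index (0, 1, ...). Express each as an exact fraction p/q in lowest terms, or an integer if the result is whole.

Collision at t=2: particles 0 and 1 swap velocities; positions: p0=6 p1=6 p2=21; velocities now: v0=-3 v1=0 v2=3
Advance to t=3 (no further collisions before then); velocities: v0=-3 v1=0 v2=3; positions = 3 6 24

Answer: 3 6 24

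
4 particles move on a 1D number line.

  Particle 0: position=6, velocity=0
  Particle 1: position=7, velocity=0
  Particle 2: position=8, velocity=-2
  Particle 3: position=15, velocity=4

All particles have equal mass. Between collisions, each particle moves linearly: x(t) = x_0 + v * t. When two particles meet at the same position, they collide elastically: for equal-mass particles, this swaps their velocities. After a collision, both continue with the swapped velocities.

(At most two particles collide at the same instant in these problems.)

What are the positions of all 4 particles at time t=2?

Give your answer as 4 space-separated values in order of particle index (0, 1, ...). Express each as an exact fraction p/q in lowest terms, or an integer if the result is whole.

Collision at t=1/2: particles 1 and 2 swap velocities; positions: p0=6 p1=7 p2=7 p3=17; velocities now: v0=0 v1=-2 v2=0 v3=4
Collision at t=1: particles 0 and 1 swap velocities; positions: p0=6 p1=6 p2=7 p3=19; velocities now: v0=-2 v1=0 v2=0 v3=4
Advance to t=2 (no further collisions before then); velocities: v0=-2 v1=0 v2=0 v3=4; positions = 4 6 7 23

Answer: 4 6 7 23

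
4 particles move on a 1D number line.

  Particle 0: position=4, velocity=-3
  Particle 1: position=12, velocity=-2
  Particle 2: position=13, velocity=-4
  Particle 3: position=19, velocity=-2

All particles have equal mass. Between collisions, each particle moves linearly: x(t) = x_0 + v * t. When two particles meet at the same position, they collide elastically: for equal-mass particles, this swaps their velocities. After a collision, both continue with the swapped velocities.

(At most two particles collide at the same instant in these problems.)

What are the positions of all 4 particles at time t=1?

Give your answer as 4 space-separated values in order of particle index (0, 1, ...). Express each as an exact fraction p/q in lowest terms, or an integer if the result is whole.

Answer: 1 9 10 17

Derivation:
Collision at t=1/2: particles 1 and 2 swap velocities; positions: p0=5/2 p1=11 p2=11 p3=18; velocities now: v0=-3 v1=-4 v2=-2 v3=-2
Advance to t=1 (no further collisions before then); velocities: v0=-3 v1=-4 v2=-2 v3=-2; positions = 1 9 10 17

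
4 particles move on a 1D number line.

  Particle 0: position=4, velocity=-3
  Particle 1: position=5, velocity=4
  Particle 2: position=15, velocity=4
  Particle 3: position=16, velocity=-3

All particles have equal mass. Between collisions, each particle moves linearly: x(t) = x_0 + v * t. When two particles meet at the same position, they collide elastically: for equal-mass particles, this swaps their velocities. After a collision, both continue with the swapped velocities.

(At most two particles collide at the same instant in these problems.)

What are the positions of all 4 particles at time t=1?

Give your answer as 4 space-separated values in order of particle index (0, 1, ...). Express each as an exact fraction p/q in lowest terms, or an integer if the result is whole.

Collision at t=1/7: particles 2 and 3 swap velocities; positions: p0=25/7 p1=39/7 p2=109/7 p3=109/7; velocities now: v0=-3 v1=4 v2=-3 v3=4
Advance to t=1 (no further collisions before then); velocities: v0=-3 v1=4 v2=-3 v3=4; positions = 1 9 13 19

Answer: 1 9 13 19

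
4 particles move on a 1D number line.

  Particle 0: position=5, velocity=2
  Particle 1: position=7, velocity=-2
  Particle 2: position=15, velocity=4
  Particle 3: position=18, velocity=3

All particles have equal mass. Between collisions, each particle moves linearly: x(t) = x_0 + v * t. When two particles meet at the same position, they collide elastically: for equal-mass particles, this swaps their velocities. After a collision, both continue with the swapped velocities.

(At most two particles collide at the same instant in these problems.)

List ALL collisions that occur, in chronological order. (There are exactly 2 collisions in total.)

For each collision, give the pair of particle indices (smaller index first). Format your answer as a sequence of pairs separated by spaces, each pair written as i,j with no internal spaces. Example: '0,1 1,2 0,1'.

Collision at t=1/2: particles 0 and 1 swap velocities; positions: p0=6 p1=6 p2=17 p3=39/2; velocities now: v0=-2 v1=2 v2=4 v3=3
Collision at t=3: particles 2 and 3 swap velocities; positions: p0=1 p1=11 p2=27 p3=27; velocities now: v0=-2 v1=2 v2=3 v3=4

Answer: 0,1 2,3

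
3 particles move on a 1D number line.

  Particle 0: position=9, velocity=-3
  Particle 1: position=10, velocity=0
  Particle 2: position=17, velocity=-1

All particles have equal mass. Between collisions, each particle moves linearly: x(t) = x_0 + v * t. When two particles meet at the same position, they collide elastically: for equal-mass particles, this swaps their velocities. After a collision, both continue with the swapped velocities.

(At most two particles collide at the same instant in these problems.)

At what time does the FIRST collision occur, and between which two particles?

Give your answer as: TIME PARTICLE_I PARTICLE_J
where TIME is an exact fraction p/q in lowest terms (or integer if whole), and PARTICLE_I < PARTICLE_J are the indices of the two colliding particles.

Pair (0,1): pos 9,10 vel -3,0 -> not approaching (rel speed -3 <= 0)
Pair (1,2): pos 10,17 vel 0,-1 -> gap=7, closing at 1/unit, collide at t=7
Earliest collision: t=7 between 1 and 2

Answer: 7 1 2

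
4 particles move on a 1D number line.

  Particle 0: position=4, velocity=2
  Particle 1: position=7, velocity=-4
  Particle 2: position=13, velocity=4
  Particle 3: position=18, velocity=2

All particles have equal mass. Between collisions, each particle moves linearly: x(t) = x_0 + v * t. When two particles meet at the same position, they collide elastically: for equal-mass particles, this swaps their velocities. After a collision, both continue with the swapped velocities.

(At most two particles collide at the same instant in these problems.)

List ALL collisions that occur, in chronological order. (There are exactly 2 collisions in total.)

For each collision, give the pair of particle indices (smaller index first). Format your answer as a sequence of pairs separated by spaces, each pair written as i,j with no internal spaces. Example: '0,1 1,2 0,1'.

Answer: 0,1 2,3

Derivation:
Collision at t=1/2: particles 0 and 1 swap velocities; positions: p0=5 p1=5 p2=15 p3=19; velocities now: v0=-4 v1=2 v2=4 v3=2
Collision at t=5/2: particles 2 and 3 swap velocities; positions: p0=-3 p1=9 p2=23 p3=23; velocities now: v0=-4 v1=2 v2=2 v3=4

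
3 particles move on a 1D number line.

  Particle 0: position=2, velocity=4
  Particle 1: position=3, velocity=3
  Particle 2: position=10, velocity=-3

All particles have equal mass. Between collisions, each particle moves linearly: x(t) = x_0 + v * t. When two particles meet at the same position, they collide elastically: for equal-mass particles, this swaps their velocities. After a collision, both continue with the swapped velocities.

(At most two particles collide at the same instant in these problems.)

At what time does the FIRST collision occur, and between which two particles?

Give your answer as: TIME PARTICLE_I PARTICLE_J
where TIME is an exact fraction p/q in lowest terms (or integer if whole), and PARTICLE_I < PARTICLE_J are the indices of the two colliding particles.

Pair (0,1): pos 2,3 vel 4,3 -> gap=1, closing at 1/unit, collide at t=1
Pair (1,2): pos 3,10 vel 3,-3 -> gap=7, closing at 6/unit, collide at t=7/6
Earliest collision: t=1 between 0 and 1

Answer: 1 0 1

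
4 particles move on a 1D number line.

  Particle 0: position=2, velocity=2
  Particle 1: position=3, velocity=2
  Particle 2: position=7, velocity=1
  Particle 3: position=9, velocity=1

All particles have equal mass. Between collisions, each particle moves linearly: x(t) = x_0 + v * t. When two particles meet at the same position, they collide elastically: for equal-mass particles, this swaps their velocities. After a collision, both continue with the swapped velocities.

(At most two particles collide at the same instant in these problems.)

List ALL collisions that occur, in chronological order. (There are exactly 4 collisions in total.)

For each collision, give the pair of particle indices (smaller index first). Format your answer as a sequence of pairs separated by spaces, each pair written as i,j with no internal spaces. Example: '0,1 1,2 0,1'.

Collision at t=4: particles 1 and 2 swap velocities; positions: p0=10 p1=11 p2=11 p3=13; velocities now: v0=2 v1=1 v2=2 v3=1
Collision at t=5: particles 0 and 1 swap velocities; positions: p0=12 p1=12 p2=13 p3=14; velocities now: v0=1 v1=2 v2=2 v3=1
Collision at t=6: particles 2 and 3 swap velocities; positions: p0=13 p1=14 p2=15 p3=15; velocities now: v0=1 v1=2 v2=1 v3=2
Collision at t=7: particles 1 and 2 swap velocities; positions: p0=14 p1=16 p2=16 p3=17; velocities now: v0=1 v1=1 v2=2 v3=2

Answer: 1,2 0,1 2,3 1,2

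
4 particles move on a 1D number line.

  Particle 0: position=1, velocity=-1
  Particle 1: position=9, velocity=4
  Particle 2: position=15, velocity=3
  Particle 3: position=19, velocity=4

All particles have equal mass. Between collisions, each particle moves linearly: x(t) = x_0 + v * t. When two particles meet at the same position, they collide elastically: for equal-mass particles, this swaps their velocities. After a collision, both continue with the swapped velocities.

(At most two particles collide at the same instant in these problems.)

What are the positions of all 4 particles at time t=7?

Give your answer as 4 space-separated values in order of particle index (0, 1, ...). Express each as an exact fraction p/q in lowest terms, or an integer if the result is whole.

Collision at t=6: particles 1 and 2 swap velocities; positions: p0=-5 p1=33 p2=33 p3=43; velocities now: v0=-1 v1=3 v2=4 v3=4
Advance to t=7 (no further collisions before then); velocities: v0=-1 v1=3 v2=4 v3=4; positions = -6 36 37 47

Answer: -6 36 37 47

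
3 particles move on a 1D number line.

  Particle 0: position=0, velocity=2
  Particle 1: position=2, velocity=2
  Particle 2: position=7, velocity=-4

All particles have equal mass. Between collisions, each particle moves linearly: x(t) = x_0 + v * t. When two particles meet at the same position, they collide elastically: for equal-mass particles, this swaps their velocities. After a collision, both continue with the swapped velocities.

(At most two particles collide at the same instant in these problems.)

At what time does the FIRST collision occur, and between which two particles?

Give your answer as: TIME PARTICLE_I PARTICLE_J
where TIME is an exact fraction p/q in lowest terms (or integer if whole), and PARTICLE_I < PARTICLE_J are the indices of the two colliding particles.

Answer: 5/6 1 2

Derivation:
Pair (0,1): pos 0,2 vel 2,2 -> not approaching (rel speed 0 <= 0)
Pair (1,2): pos 2,7 vel 2,-4 -> gap=5, closing at 6/unit, collide at t=5/6
Earliest collision: t=5/6 between 1 and 2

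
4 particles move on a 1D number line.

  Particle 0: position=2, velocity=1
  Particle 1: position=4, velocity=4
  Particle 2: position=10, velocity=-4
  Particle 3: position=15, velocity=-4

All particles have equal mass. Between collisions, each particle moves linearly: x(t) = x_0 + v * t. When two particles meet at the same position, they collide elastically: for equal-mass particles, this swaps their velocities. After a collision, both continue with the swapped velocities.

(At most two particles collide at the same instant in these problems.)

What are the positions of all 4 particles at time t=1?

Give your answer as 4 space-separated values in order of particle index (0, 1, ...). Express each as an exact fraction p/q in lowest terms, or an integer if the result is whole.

Answer: 3 6 8 11

Derivation:
Collision at t=3/4: particles 1 and 2 swap velocities; positions: p0=11/4 p1=7 p2=7 p3=12; velocities now: v0=1 v1=-4 v2=4 v3=-4
Advance to t=1 (no further collisions before then); velocities: v0=1 v1=-4 v2=4 v3=-4; positions = 3 6 8 11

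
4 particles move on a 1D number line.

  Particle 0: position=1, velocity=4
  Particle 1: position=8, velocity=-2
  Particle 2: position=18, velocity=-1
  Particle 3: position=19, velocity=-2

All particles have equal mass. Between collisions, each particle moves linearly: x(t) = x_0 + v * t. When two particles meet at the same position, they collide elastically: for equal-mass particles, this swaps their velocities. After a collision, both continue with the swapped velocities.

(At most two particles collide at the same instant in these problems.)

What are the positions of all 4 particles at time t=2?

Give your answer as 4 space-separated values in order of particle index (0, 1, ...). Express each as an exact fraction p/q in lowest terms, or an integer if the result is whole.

Collision at t=1: particles 2 and 3 swap velocities; positions: p0=5 p1=6 p2=17 p3=17; velocities now: v0=4 v1=-2 v2=-2 v3=-1
Collision at t=7/6: particles 0 and 1 swap velocities; positions: p0=17/3 p1=17/3 p2=50/3 p3=101/6; velocities now: v0=-2 v1=4 v2=-2 v3=-1
Advance to t=2 (no further collisions before then); velocities: v0=-2 v1=4 v2=-2 v3=-1; positions = 4 9 15 16

Answer: 4 9 15 16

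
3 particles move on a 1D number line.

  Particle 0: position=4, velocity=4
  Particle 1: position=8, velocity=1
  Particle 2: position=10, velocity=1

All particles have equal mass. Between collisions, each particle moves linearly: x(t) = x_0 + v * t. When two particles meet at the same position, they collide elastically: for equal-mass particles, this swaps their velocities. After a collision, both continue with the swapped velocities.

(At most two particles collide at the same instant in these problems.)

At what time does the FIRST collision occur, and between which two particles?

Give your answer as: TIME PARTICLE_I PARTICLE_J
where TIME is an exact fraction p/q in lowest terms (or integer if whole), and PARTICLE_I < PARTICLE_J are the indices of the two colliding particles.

Pair (0,1): pos 4,8 vel 4,1 -> gap=4, closing at 3/unit, collide at t=4/3
Pair (1,2): pos 8,10 vel 1,1 -> not approaching (rel speed 0 <= 0)
Earliest collision: t=4/3 between 0 and 1

Answer: 4/3 0 1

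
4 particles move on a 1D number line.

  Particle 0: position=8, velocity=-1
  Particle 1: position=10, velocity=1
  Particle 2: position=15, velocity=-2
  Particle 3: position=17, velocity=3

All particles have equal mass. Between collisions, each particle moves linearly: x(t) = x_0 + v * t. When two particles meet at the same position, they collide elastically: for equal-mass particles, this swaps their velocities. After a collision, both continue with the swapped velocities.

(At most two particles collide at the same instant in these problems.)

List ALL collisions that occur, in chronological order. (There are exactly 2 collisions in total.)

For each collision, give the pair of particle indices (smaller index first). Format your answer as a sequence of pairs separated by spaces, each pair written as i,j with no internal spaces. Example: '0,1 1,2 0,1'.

Answer: 1,2 0,1

Derivation:
Collision at t=5/3: particles 1 and 2 swap velocities; positions: p0=19/3 p1=35/3 p2=35/3 p3=22; velocities now: v0=-1 v1=-2 v2=1 v3=3
Collision at t=7: particles 0 and 1 swap velocities; positions: p0=1 p1=1 p2=17 p3=38; velocities now: v0=-2 v1=-1 v2=1 v3=3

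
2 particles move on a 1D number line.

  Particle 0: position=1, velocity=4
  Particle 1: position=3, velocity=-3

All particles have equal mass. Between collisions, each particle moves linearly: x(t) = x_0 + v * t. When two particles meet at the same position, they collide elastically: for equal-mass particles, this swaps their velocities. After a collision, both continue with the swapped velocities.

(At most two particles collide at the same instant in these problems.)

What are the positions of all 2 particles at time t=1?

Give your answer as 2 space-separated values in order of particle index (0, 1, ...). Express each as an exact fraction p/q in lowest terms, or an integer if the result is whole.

Collision at t=2/7: particles 0 and 1 swap velocities; positions: p0=15/7 p1=15/7; velocities now: v0=-3 v1=4
Advance to t=1 (no further collisions before then); velocities: v0=-3 v1=4; positions = 0 5

Answer: 0 5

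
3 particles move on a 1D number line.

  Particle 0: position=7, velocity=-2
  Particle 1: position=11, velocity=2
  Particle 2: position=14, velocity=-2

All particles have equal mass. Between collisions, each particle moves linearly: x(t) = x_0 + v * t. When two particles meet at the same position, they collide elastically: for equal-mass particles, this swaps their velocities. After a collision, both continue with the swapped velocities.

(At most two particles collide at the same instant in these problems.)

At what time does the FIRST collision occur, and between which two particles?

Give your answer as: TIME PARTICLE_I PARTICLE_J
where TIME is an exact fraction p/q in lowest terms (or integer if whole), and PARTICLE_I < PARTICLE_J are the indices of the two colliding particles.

Pair (0,1): pos 7,11 vel -2,2 -> not approaching (rel speed -4 <= 0)
Pair (1,2): pos 11,14 vel 2,-2 -> gap=3, closing at 4/unit, collide at t=3/4
Earliest collision: t=3/4 between 1 and 2

Answer: 3/4 1 2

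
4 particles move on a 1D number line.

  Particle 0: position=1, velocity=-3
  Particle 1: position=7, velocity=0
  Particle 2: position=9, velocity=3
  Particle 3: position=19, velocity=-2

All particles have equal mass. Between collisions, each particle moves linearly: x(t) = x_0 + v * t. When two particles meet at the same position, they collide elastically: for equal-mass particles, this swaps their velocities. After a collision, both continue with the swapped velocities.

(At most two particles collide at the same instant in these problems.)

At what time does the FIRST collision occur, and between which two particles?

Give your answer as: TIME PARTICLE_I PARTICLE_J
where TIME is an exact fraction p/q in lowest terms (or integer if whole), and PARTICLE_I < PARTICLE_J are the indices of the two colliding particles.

Answer: 2 2 3

Derivation:
Pair (0,1): pos 1,7 vel -3,0 -> not approaching (rel speed -3 <= 0)
Pair (1,2): pos 7,9 vel 0,3 -> not approaching (rel speed -3 <= 0)
Pair (2,3): pos 9,19 vel 3,-2 -> gap=10, closing at 5/unit, collide at t=2
Earliest collision: t=2 between 2 and 3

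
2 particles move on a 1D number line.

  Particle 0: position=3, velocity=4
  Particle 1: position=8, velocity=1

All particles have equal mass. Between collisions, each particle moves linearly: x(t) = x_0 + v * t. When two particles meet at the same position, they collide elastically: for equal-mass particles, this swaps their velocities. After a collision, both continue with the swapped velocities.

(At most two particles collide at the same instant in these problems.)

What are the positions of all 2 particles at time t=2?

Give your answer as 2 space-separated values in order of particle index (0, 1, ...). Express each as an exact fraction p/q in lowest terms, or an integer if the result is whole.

Collision at t=5/3: particles 0 and 1 swap velocities; positions: p0=29/3 p1=29/3; velocities now: v0=1 v1=4
Advance to t=2 (no further collisions before then); velocities: v0=1 v1=4; positions = 10 11

Answer: 10 11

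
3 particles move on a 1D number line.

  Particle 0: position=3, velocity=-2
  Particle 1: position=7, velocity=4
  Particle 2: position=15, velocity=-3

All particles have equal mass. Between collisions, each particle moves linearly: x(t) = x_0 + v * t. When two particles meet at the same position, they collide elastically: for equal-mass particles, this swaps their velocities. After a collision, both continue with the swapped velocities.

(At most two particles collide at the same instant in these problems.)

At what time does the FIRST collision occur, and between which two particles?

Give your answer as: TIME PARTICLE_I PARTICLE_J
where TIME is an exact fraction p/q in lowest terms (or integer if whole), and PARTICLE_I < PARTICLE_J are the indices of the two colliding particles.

Pair (0,1): pos 3,7 vel -2,4 -> not approaching (rel speed -6 <= 0)
Pair (1,2): pos 7,15 vel 4,-3 -> gap=8, closing at 7/unit, collide at t=8/7
Earliest collision: t=8/7 between 1 and 2

Answer: 8/7 1 2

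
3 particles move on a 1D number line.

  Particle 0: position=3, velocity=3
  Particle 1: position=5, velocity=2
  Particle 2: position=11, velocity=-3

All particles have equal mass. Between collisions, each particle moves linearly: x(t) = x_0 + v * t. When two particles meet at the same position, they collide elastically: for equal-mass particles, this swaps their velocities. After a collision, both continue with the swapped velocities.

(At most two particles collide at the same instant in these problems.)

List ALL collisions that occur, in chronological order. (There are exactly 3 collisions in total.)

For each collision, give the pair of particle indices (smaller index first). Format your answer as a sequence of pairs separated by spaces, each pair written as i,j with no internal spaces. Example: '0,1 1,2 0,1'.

Collision at t=6/5: particles 1 and 2 swap velocities; positions: p0=33/5 p1=37/5 p2=37/5; velocities now: v0=3 v1=-3 v2=2
Collision at t=4/3: particles 0 and 1 swap velocities; positions: p0=7 p1=7 p2=23/3; velocities now: v0=-3 v1=3 v2=2
Collision at t=2: particles 1 and 2 swap velocities; positions: p0=5 p1=9 p2=9; velocities now: v0=-3 v1=2 v2=3

Answer: 1,2 0,1 1,2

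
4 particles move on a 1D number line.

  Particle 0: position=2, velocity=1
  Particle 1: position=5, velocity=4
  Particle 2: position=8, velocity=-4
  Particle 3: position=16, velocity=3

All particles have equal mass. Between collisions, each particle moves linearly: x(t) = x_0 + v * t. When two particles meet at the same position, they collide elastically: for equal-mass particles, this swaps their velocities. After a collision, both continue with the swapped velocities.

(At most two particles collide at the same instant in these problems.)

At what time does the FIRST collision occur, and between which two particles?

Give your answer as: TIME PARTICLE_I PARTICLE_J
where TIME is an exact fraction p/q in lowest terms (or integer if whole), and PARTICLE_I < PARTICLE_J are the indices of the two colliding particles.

Pair (0,1): pos 2,5 vel 1,4 -> not approaching (rel speed -3 <= 0)
Pair (1,2): pos 5,8 vel 4,-4 -> gap=3, closing at 8/unit, collide at t=3/8
Pair (2,3): pos 8,16 vel -4,3 -> not approaching (rel speed -7 <= 0)
Earliest collision: t=3/8 between 1 and 2

Answer: 3/8 1 2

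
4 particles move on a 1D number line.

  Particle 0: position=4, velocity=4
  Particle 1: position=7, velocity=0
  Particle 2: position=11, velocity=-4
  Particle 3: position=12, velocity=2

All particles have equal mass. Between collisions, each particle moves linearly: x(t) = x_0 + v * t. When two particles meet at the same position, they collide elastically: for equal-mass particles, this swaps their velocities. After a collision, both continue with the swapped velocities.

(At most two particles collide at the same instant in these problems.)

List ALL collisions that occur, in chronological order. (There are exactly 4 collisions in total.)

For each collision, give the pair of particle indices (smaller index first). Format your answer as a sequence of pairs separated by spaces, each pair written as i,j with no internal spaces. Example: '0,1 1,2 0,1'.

Collision at t=3/4: particles 0 and 1 swap velocities; positions: p0=7 p1=7 p2=8 p3=27/2; velocities now: v0=0 v1=4 v2=-4 v3=2
Collision at t=7/8: particles 1 and 2 swap velocities; positions: p0=7 p1=15/2 p2=15/2 p3=55/4; velocities now: v0=0 v1=-4 v2=4 v3=2
Collision at t=1: particles 0 and 1 swap velocities; positions: p0=7 p1=7 p2=8 p3=14; velocities now: v0=-4 v1=0 v2=4 v3=2
Collision at t=4: particles 2 and 3 swap velocities; positions: p0=-5 p1=7 p2=20 p3=20; velocities now: v0=-4 v1=0 v2=2 v3=4

Answer: 0,1 1,2 0,1 2,3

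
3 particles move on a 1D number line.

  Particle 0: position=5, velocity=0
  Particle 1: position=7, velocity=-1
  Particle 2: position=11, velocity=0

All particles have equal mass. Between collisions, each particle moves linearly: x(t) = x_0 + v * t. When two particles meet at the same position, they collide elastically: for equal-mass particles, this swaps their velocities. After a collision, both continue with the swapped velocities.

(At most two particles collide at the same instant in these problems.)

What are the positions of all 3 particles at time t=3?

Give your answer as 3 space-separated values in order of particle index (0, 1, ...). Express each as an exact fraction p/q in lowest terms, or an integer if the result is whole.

Answer: 4 5 11

Derivation:
Collision at t=2: particles 0 and 1 swap velocities; positions: p0=5 p1=5 p2=11; velocities now: v0=-1 v1=0 v2=0
Advance to t=3 (no further collisions before then); velocities: v0=-1 v1=0 v2=0; positions = 4 5 11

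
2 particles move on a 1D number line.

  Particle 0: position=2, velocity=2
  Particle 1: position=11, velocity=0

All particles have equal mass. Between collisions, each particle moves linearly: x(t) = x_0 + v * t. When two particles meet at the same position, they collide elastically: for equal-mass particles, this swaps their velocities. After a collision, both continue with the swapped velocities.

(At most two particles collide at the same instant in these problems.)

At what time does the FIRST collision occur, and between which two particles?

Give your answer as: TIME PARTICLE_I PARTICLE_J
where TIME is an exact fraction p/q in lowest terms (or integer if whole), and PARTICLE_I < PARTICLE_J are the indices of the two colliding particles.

Pair (0,1): pos 2,11 vel 2,0 -> gap=9, closing at 2/unit, collide at t=9/2
Earliest collision: t=9/2 between 0 and 1

Answer: 9/2 0 1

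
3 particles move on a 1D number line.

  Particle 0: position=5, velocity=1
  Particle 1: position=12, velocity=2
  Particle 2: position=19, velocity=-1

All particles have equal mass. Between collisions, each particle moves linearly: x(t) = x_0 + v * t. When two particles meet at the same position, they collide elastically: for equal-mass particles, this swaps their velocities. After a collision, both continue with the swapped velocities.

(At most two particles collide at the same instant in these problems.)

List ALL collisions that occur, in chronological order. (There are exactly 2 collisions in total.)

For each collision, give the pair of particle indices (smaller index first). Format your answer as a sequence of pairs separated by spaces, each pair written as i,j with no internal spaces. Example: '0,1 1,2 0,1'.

Answer: 1,2 0,1

Derivation:
Collision at t=7/3: particles 1 and 2 swap velocities; positions: p0=22/3 p1=50/3 p2=50/3; velocities now: v0=1 v1=-1 v2=2
Collision at t=7: particles 0 and 1 swap velocities; positions: p0=12 p1=12 p2=26; velocities now: v0=-1 v1=1 v2=2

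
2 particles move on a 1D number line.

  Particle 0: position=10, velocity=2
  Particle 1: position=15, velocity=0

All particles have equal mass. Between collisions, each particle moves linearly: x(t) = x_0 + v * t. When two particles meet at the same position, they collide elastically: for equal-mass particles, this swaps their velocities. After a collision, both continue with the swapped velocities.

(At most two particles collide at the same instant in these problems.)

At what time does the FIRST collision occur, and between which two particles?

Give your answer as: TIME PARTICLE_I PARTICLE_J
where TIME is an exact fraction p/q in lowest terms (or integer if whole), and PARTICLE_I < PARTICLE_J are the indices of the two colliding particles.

Pair (0,1): pos 10,15 vel 2,0 -> gap=5, closing at 2/unit, collide at t=5/2
Earliest collision: t=5/2 between 0 and 1

Answer: 5/2 0 1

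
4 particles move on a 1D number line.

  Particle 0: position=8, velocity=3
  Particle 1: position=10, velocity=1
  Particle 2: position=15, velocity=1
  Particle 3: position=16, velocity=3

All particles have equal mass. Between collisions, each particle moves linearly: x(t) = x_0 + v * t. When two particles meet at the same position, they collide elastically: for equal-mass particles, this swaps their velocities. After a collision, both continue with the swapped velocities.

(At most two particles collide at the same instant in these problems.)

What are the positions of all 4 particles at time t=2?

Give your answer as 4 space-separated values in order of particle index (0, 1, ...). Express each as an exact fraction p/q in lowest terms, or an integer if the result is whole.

Collision at t=1: particles 0 and 1 swap velocities; positions: p0=11 p1=11 p2=16 p3=19; velocities now: v0=1 v1=3 v2=1 v3=3
Advance to t=2 (no further collisions before then); velocities: v0=1 v1=3 v2=1 v3=3; positions = 12 14 17 22

Answer: 12 14 17 22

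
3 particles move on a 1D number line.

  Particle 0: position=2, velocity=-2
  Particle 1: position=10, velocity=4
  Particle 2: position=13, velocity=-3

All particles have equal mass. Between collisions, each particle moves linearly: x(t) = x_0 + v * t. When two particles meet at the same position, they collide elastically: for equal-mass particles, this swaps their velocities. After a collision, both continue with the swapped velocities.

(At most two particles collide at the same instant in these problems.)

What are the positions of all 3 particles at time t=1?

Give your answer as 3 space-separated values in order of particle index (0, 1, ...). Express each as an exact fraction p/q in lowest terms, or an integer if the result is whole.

Collision at t=3/7: particles 1 and 2 swap velocities; positions: p0=8/7 p1=82/7 p2=82/7; velocities now: v0=-2 v1=-3 v2=4
Advance to t=1 (no further collisions before then); velocities: v0=-2 v1=-3 v2=4; positions = 0 10 14

Answer: 0 10 14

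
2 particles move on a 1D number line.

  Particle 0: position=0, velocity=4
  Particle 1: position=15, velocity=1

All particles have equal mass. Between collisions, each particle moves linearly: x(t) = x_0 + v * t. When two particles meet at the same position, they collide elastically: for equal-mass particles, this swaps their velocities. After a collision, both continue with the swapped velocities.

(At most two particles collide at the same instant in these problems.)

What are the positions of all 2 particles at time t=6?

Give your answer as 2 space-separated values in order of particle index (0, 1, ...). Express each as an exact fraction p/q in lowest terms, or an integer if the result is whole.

Collision at t=5: particles 0 and 1 swap velocities; positions: p0=20 p1=20; velocities now: v0=1 v1=4
Advance to t=6 (no further collisions before then); velocities: v0=1 v1=4; positions = 21 24

Answer: 21 24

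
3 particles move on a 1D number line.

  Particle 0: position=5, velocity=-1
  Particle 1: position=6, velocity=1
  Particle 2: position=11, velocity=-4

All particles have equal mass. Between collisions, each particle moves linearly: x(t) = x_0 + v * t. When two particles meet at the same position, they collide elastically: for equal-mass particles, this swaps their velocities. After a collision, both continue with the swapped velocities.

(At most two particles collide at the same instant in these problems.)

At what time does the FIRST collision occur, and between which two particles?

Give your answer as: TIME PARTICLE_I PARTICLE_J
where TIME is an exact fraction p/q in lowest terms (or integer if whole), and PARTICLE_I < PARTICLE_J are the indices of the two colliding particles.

Answer: 1 1 2

Derivation:
Pair (0,1): pos 5,6 vel -1,1 -> not approaching (rel speed -2 <= 0)
Pair (1,2): pos 6,11 vel 1,-4 -> gap=5, closing at 5/unit, collide at t=1
Earliest collision: t=1 between 1 and 2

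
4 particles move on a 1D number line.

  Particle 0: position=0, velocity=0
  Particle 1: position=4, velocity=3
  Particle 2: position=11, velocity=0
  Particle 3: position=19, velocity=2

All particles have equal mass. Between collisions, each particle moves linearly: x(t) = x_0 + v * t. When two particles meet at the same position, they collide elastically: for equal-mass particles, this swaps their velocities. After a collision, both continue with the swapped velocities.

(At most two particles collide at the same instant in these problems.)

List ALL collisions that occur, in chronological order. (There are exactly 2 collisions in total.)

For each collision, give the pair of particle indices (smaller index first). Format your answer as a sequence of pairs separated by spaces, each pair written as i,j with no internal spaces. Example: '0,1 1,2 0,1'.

Collision at t=7/3: particles 1 and 2 swap velocities; positions: p0=0 p1=11 p2=11 p3=71/3; velocities now: v0=0 v1=0 v2=3 v3=2
Collision at t=15: particles 2 and 3 swap velocities; positions: p0=0 p1=11 p2=49 p3=49; velocities now: v0=0 v1=0 v2=2 v3=3

Answer: 1,2 2,3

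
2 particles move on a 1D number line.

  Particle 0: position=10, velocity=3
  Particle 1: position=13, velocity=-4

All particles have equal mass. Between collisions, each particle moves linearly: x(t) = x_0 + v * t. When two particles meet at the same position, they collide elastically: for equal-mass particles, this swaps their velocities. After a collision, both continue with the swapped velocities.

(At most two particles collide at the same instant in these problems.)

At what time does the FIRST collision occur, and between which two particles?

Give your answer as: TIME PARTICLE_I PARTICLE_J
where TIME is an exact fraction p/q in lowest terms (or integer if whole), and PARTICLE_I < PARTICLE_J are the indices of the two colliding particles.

Pair (0,1): pos 10,13 vel 3,-4 -> gap=3, closing at 7/unit, collide at t=3/7
Earliest collision: t=3/7 between 0 and 1

Answer: 3/7 0 1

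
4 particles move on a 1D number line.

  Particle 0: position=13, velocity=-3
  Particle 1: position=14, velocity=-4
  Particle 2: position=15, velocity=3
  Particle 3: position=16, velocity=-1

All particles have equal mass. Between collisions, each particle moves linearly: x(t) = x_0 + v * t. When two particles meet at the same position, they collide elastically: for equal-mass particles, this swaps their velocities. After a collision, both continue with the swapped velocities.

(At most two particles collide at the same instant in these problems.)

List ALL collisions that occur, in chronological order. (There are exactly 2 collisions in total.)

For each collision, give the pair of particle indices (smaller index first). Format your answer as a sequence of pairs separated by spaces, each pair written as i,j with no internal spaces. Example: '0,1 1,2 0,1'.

Collision at t=1/4: particles 2 and 3 swap velocities; positions: p0=49/4 p1=13 p2=63/4 p3=63/4; velocities now: v0=-3 v1=-4 v2=-1 v3=3
Collision at t=1: particles 0 and 1 swap velocities; positions: p0=10 p1=10 p2=15 p3=18; velocities now: v0=-4 v1=-3 v2=-1 v3=3

Answer: 2,3 0,1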